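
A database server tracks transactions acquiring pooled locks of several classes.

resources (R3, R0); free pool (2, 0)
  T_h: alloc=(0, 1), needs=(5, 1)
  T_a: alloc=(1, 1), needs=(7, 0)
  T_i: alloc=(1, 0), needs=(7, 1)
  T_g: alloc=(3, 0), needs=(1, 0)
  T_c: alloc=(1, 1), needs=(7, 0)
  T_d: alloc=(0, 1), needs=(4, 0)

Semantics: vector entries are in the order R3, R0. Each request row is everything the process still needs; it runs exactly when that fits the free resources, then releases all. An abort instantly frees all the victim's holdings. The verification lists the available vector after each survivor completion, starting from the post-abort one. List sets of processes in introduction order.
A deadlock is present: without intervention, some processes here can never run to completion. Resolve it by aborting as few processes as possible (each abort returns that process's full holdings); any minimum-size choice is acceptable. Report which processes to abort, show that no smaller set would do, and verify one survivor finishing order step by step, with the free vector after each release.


The answer: abort T_a and T_c.
Key observation: before aborting T_a and T_c, T_i was permanently blocked — no order could ever run it; afterwards it completes at step 3.
No one abort is enough; case by case: T_h alone leaves T_a blocked (short on R3); T_a alone leaves T_i blocked (short on R3); T_i alone leaves T_a blocked (short on R3); T_g alone leaves T_a blocked (short on R3); T_c alone leaves T_a blocked (short on R3); T_d alone leaves T_a blocked (short on R3).
Survivors finish in the order: T_d, T_g, T_i, T_h. Check, step by step (pool after the aborts first):
  pool = (4, 2)
  T_d: need (4, 0) fits (4, 2); releases (0, 1), pool now (4, 3)
  T_g: need (1, 0) fits (4, 3); releases (3, 0), pool now (7, 3)
  T_i: need (7, 1) fits (7, 3); releases (1, 0), pool now (8, 3)
  T_h: need (5, 1) fits (8, 3); releases (0, 1), pool now (8, 4)


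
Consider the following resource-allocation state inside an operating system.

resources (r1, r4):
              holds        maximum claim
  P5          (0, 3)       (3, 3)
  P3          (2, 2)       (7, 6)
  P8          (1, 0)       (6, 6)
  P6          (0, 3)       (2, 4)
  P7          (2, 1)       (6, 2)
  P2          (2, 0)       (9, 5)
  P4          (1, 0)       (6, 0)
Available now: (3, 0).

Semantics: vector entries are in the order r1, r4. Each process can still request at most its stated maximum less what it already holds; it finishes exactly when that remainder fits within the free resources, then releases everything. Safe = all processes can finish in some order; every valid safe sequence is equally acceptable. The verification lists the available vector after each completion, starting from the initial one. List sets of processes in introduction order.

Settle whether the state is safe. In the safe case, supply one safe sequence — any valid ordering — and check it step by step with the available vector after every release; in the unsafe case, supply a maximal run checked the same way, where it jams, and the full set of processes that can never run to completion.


UNSAFE — no complete ordering exists.
Key observation: P5, P6 can finish, but then (3, 6) is all there is, and the blocked group's r1 demands exceed it.
A maximal execution: P5, P6 — then nothing else fits. Verifying each step:
  pool = (3, 0)
  run P5 (needs (3, 0), free (3, 0)); after release of (0, 3) the pool is (3, 3)
  run P6 (needs (2, 1), free (3, 3)); after release of (0, 3) the pool is (3, 6)
  blocked: P3 wants (5, 4), pool (3, 6) — not enough r1
  blocked: P8 wants (5, 6), pool (3, 6) — not enough r1
  blocked: P7 wants (4, 1), pool (3, 6) — not enough r1
  blocked: P2 wants (7, 5), pool (3, 6) — not enough r1
  blocked: P4 wants (5, 0), pool (3, 6) — not enough r1
Processes that can never finish: P3, P8, P7, P2 and P4.


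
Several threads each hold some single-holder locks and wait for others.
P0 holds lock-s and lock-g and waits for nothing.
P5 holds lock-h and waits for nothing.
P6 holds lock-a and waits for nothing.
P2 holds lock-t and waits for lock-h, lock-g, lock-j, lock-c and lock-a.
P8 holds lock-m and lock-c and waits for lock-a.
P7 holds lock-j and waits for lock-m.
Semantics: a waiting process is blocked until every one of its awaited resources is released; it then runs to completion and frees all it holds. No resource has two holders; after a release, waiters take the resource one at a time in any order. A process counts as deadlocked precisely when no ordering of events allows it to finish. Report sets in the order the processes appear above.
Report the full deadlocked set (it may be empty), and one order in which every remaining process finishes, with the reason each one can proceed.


The deadlocked set is empty.
Key observation: although several processes wait, no cycle exists — each chain bottoms out at a free runner.
The rest can finish in the order P6, P8, P5, P0, P7, P2.
Verifying each step:
  P6 waits on nothing -> runs at once and releases lock-a
  P8: everything it awaited (lock-a) is free; runs, freeing lock-m and lock-c
  P5 waits on nothing -> runs at once and releases lock-h
  P0 waits on nothing -> runs at once and releases lock-s and lock-g
  P7: everything it awaited (lock-m) is free; runs, freeing lock-j
  P2: everything it awaited (lock-h, lock-g, lock-j, lock-c and lock-a) is free; runs, freeing lock-t


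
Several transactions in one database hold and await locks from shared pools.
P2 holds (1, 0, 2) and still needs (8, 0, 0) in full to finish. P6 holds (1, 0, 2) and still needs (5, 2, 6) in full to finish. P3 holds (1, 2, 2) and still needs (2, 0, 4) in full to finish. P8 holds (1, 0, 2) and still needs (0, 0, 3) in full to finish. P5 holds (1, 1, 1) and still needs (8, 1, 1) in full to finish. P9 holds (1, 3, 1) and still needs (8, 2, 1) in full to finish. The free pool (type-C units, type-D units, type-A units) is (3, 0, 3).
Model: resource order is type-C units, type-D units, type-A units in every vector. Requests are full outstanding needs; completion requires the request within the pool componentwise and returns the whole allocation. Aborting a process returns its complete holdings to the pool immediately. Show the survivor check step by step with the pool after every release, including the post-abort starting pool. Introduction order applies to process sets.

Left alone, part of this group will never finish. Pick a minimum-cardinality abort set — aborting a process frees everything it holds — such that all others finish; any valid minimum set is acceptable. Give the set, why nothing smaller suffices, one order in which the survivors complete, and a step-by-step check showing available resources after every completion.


Abort P2 and P9.
Key observation: before aborting P2 and P9, P5 was permanently blocked — no order could ever run it; afterwards it completes at step 4.
Why nothing smaller works — every single abort fails: P2 alone leaves P5 blocked (short on type-C units); P6 alone leaves P2 blocked (short on type-C units); P3 alone leaves P2 blocked (short on type-C units); P8 alone leaves P2 blocked (short on type-C units); P5 alone leaves P2 blocked (short on type-C units); P9 alone leaves P2 blocked (short on type-C units).
The survivors complete as P6, P3, P8, P5. Verifying each step (starting from the post-abort pool):
  pool = (5, 3, 6)
  P6: need (5, 2, 6) fits (5, 3, 6); releases (1, 0, 2), pool now (6, 3, 8)
  P3: need (2, 0, 4) fits (6, 3, 8); releases (1, 2, 2), pool now (7, 5, 10)
  P8: need (0, 0, 3) fits (7, 5, 10); releases (1, 0, 2), pool now (8, 5, 12)
  P5: need (8, 1, 1) fits (8, 5, 12); releases (1, 1, 1), pool now (9, 6, 13)


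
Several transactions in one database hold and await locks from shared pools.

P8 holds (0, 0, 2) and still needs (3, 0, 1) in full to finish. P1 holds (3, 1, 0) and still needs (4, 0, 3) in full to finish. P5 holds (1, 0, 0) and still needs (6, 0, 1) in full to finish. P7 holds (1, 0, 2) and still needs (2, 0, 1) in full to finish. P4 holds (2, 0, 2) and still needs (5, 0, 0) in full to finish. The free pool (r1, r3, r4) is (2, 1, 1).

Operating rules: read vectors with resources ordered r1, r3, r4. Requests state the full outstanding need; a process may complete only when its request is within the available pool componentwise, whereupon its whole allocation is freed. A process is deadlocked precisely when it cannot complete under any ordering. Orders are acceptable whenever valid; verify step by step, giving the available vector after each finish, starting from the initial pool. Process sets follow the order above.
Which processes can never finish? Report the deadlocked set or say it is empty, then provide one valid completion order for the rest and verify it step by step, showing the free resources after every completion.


Deadlocked: P1, P5 and P4.
Key observation: no order helps: past P7, P8, the free pool tops out at (3, 1, 5), below what each blocked process needs in r1.
A valid finishing order for the others: P7, P8. Verifying each step:
  pool = (2, 1, 1)
  P7: need (2, 0, 1) fits (2, 1, 1); releases (1, 0, 2), pool now (3, 1, 3)
  P8: need (3, 0, 1) fits (3, 1, 3); releases (0, 0, 2), pool now (3, 1, 5)
The stuck group stays short no matter what:
  P1 still needs (4, 0, 3) but only (3, 1, 5) is free — short on r1
  P5 still needs (6, 0, 1) but only (3, 1, 5) is free — short on r1
  P4 still needs (5, 0, 0) but only (3, 1, 5) is free — short on r1


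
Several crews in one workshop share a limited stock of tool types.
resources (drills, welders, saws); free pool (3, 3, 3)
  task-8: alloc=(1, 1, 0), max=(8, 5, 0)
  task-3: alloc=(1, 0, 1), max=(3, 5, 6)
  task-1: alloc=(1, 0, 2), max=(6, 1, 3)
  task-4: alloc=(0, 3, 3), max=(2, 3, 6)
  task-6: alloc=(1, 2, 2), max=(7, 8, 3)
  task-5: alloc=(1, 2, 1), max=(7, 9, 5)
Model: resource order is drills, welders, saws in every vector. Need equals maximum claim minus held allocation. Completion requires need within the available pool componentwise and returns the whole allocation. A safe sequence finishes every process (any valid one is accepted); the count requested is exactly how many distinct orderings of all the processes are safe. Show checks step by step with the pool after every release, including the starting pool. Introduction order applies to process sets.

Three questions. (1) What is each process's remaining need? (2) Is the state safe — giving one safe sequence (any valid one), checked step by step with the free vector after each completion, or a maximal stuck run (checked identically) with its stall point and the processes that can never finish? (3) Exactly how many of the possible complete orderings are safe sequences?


(1) Remaining need (order drills, welders, saws):
  task-8: (7, 4, 0)
  task-3: (2, 5, 5)
  task-1: (5, 1, 1)
  task-4: (2, 0, 3)
  task-6: (6, 6, 1)
  task-5: (6, 7, 4)
(2) UNSAFE.
Key observation: drills is the bottleneck — with task-4, task-3 done the pool holds (4, 6, 7), short of every remaining need.
Going as far as possible: task-4, task-3; after that, nothing fits. Step-by-step check:
  pool = (3, 3, 3)
  run task-4 (needs (2, 0, 3), free (3, 3, 3)); after release of (0, 3, 3) the pool is (3, 6, 6)
  run task-3 (needs (2, 5, 5), free (3, 6, 6)); after release of (1, 0, 1) the pool is (4, 6, 7)
  task-8 cannot run: need (7, 4, 0) vs free (4, 6, 7) (insufficient drills)
  task-1 cannot run: need (5, 1, 1) vs free (4, 6, 7) (insufficient drills)
  task-6 cannot run: need (6, 6, 1) vs free (4, 6, 7) (insufficient drills)
  task-5 cannot run: need (6, 7, 4) vs free (4, 6, 7) (insufficient drills and welders)
Processes that can never finish: task-8, task-1, task-6 and task-5.
(3) Exactly 0 of the possible complete orderings are safe sequences.


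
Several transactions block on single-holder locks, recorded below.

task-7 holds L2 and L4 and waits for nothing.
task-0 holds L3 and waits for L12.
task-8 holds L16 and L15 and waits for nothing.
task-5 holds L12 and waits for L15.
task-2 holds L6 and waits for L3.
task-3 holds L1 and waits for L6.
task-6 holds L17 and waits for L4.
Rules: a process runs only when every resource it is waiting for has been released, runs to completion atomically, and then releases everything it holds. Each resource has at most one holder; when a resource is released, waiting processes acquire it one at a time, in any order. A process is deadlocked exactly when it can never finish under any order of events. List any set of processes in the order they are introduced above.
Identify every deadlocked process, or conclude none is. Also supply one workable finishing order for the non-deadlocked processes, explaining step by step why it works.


Nothing here is deadlocked.
Key observation: the waits form no ring: some process can always run, and its releases unblock the others one by one.
The rest can finish in the order task-8, task-5, task-7, task-6, task-0, task-2, task-3.
Step-by-step check:
  run task-8 (it waits on nothing); releases L16 and L15
  task-5 waits on L15 — all released -> runs and releases L12
  run task-7 (it waits on nothing); releases L2 and L4
  task-6 waits on L4 — all released -> runs and releases L17
  task-0 waits on L12 — all released -> runs and releases L3
  task-2 waits on L3 — all released -> runs and releases L6
  task-3 waits on L6 — all released -> runs and releases L1


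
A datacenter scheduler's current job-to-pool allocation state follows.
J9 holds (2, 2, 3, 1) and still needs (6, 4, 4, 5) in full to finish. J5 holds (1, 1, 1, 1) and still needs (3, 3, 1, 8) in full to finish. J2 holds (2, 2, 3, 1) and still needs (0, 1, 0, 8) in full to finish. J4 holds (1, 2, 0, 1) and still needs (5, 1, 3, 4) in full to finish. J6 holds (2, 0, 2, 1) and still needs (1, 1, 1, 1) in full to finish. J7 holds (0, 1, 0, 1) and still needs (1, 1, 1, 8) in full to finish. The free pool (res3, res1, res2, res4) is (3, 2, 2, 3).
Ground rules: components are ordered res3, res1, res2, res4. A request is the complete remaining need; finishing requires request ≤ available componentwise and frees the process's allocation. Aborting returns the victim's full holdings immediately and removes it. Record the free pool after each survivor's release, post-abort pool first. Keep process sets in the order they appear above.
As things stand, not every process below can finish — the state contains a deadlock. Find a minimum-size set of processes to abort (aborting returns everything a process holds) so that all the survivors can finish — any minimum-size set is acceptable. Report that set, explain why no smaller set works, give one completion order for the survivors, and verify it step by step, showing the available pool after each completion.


Minimum abort set: J2 and J7.
Key observation: no ordering could ever have run J5 before the abort of J2 and J7; with (2, 3, 3, 2) back in the pool it fits at step 4.
No one abort is enough; case by case: J9 alone leaves J5 blocked (short on res4); J5 alone leaves J2 blocked (short on res4); J2 alone leaves J5 blocked (short on res4); J4 alone leaves J5 blocked (short on res4); J6 alone leaves J5 blocked (short on res4); J7 alone leaves J5 blocked (short on res4).
Survivors finish in the order: J4, J9, J6, J5. Check, step by step (pool after the aborts first):
  pool = (5, 5, 5, 5)
  J4 needs (5, 1, 3, 4) <= (5, 5, 5, 5) -> finishes; pool += (1, 2, 0, 1) = (6, 7, 5, 6)
  J9 needs (6, 4, 4, 5) <= (6, 7, 5, 6) -> finishes; pool += (2, 2, 3, 1) = (8, 9, 8, 7)
  J6 needs (1, 1, 1, 1) <= (8, 9, 8, 7) -> finishes; pool += (2, 0, 2, 1) = (10, 9, 10, 8)
  J5 needs (3, 3, 1, 8) <= (10, 9, 10, 8) -> finishes; pool += (1, 1, 1, 1) = (11, 10, 11, 9)


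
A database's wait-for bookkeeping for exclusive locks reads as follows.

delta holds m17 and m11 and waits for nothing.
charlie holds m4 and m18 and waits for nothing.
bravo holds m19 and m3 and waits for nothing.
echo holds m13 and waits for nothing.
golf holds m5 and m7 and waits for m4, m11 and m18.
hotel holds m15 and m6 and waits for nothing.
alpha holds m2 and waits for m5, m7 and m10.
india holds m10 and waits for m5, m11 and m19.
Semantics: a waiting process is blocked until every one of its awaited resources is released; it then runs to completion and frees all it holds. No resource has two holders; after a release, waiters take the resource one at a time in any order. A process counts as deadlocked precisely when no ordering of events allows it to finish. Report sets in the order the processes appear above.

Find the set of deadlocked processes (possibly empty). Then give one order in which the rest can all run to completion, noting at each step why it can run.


No process is deadlocked.
Key observation: there is no circular wait here — follow any chain and it reaches a process that is free to run now.
The rest can finish in the order charlie, delta, bravo, hotel, echo, golf, india, alpha.
Walking it through:
  charlie: no waits; runs immediately, freeing m4 and m18
  delta: no waits; runs immediately, freeing m17 and m11
  bravo: no waits; runs immediately, freeing m19 and m3
  hotel: no waits; runs immediately, freeing m15 and m6
  echo: no waits; runs immediately, freeing m13
  golf: everything it awaited (m4, m11 and m18) is free; runs, freeing m5 and m7
  india: everything it awaited (m5, m11 and m19) is free; runs, freeing m10
  alpha: everything it awaited (m5, m7 and m10) is free; runs, freeing m2


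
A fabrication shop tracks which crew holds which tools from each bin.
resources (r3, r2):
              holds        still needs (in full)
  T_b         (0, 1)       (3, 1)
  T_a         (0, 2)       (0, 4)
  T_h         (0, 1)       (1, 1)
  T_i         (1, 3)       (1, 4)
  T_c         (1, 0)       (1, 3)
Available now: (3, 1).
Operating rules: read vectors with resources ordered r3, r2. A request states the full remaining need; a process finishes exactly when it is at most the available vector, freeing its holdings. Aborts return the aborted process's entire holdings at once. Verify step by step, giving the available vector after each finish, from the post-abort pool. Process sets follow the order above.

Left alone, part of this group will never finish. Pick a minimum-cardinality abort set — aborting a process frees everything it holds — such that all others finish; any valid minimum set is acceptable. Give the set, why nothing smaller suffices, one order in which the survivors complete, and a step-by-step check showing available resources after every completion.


Minimum abort set: T_i.
Key observation: T_a could never have finished before the abort; with (1, 3) returned by T_i, it fits at step 1.
No smaller set exists: with zero aborts the deadlock remains.
Survivors finish in the order: T_a, T_b, T_h, T_c. Step-by-step check (pool after the aborts first):
  pool = (4, 4)
  T_a needs (0, 4) <= (4, 4) -> finishes; pool += (0, 2) = (4, 6)
  T_b needs (3, 1) <= (4, 6) -> finishes; pool += (0, 1) = (4, 7)
  T_h needs (1, 1) <= (4, 7) -> finishes; pool += (0, 1) = (4, 8)
  T_c needs (1, 3) <= (4, 8) -> finishes; pool += (1, 0) = (5, 8)


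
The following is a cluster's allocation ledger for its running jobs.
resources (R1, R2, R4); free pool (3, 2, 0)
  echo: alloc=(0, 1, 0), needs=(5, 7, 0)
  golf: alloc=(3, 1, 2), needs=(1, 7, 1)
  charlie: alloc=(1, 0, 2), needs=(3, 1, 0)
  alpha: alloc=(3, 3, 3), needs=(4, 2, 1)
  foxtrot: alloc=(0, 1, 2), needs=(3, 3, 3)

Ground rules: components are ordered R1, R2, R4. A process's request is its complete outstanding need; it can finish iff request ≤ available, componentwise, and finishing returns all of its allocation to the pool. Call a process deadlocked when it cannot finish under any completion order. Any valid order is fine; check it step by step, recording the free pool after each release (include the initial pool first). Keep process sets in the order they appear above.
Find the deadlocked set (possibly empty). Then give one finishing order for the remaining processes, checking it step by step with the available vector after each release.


Deadlocked set: echo and golf.
Key observation: the wall is R2: completing charlie, alpha, foxtrot brings the pool only to (7, 6, 7), and all the rest need more.
The rest can finish in the order charlie, alpha, foxtrot. Walking it through:
  pool = (3, 2, 0)
  charlie: need (3, 1, 0) fits (3, 2, 0); releases (1, 0, 2), pool now (4, 2, 2)
  alpha: need (4, 2, 1) fits (4, 2, 2); releases (3, 3, 3), pool now (7, 5, 5)
  foxtrot: need (3, 3, 3) fits (7, 5, 5); releases (0, 1, 2), pool now (7, 6, 7)
The stuck group stays short no matter what:
  echo still needs (5, 7, 0) but only (7, 6, 7) is free — short on R2
  golf still needs (1, 7, 1) but only (7, 6, 7) is free — short on R2


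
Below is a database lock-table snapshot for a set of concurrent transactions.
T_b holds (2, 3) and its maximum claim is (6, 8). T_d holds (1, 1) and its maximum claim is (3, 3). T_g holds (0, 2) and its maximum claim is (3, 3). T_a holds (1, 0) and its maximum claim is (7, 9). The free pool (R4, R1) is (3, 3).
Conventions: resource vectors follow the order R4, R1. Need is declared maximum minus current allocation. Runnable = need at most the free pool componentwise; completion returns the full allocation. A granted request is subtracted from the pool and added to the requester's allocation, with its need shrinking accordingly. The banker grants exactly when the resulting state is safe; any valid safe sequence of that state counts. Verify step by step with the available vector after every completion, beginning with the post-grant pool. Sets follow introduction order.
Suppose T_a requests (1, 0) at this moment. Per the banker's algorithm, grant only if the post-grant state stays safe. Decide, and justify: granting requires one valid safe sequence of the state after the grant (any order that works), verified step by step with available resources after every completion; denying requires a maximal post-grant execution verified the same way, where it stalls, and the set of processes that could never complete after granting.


DENY. Granting would leave the state unsafe.
Key observation: after T_d, T_g complete, (3, 6) is the best the pool ever gets, yet each leftover process wants more R4.
On the post-grant state, T_d, T_g is a maximal run — nothing extends it. Step-by-step check:
  pool = (2, 3)
  T_d needs (2, 2) <= (2, 3) -> finishes; pool += (1, 1) = (3, 4)
  T_g needs (3, 1) <= (3, 4) -> finishes; pool += (0, 2) = (3, 6)
  T_b still needs (4, 5) but only (3, 6) is free — short on R4
  T_a still needs (5, 9) but only (3, 6) is free — short on R4 and R1
Processes that could never finish after the grant: T_b and T_a.


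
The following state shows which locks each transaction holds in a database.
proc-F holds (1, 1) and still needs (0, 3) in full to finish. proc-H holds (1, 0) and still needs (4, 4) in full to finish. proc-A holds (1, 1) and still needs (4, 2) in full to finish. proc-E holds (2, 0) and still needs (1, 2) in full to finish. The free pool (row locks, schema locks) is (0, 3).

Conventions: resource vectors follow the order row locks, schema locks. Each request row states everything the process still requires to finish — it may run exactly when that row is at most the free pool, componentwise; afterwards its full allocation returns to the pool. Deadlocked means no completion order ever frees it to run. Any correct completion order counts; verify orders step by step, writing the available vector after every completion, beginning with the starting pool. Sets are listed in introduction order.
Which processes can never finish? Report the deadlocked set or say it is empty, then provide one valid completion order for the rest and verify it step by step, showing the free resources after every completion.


Deadlocked: proc-H and proc-A.
Key observation: row locks is the bottleneck — with proc-F, proc-E done the pool holds (3, 4), short of every remaining need.
One completion order for the rest: proc-F, proc-E. Walking it through:
  pool = (0, 3)
  run proc-F (needs (0, 3), free (0, 3)); after release of (1, 1) the pool is (1, 4)
  run proc-E (needs (1, 2), free (1, 4)); after release of (2, 0) the pool is (3, 4)
The blocked processes can never fit:
  proc-H cannot run: need (4, 4) vs free (3, 4) (insufficient row locks)
  proc-A cannot run: need (4, 2) vs free (3, 4) (insufficient row locks)


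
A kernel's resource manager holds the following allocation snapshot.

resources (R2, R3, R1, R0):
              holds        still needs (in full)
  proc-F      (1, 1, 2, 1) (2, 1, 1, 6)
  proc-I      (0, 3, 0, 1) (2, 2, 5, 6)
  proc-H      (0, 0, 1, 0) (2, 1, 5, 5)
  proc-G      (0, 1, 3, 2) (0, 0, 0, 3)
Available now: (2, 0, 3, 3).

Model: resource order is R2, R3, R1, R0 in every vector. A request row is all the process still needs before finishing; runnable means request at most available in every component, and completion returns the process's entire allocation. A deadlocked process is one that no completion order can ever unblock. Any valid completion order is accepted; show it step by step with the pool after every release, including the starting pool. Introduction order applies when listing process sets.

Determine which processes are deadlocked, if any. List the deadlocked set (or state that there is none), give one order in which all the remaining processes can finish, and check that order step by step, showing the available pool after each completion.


Deadlocked: proc-F and proc-I.
Key observation: R0 is the bottleneck — with proc-G, proc-H done the pool holds (2, 1, 7, 5), short of every remaining need.
A valid finishing order for the others: proc-G, proc-H. Check, step by step:
  pool = (2, 0, 3, 3)
  proc-G: need (0, 0, 0, 3) fits (2, 0, 3, 3); releases (0, 1, 3, 2), pool now (2, 1, 6, 5)
  proc-H: need (2, 1, 5, 5) fits (2, 1, 6, 5); releases (0, 0, 1, 0), pool now (2, 1, 7, 5)
The stuck group stays short no matter what:
  proc-F still needs (2, 1, 1, 6) but only (2, 1, 7, 5) is free — short on R0
  proc-I still needs (2, 2, 5, 6) but only (2, 1, 7, 5) is free — short on R3 and R0


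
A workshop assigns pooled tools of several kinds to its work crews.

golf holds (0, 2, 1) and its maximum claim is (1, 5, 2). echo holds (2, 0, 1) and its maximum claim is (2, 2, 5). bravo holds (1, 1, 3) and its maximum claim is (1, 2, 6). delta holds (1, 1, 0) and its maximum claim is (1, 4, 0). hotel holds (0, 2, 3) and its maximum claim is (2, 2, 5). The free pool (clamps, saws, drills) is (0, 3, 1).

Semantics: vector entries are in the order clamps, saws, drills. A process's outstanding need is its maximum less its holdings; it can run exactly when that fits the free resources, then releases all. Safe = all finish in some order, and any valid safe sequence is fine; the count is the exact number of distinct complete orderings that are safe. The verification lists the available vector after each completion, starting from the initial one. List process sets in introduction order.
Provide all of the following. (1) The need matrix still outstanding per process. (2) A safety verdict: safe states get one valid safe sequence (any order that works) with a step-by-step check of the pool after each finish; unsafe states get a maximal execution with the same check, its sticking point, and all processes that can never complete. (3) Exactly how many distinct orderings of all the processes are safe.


(1) Need matrix, components ordered clamps, saws, drills:
  golf: (1, 3, 1)
  echo: (0, 2, 4)
  bravo: (0, 1, 3)
  delta: (0, 3, 0)
  hotel: (2, 0, 2)
(2) The state is UNSAFE.
Key observation: after delta, golf the pool peaks at (1, 6, 2), and each blocked process is short somewhere: echo on drills; bravo on drills; hotel on clamps.
Going as far as possible: delta, golf; after that, nothing fits. Check, step by step:
  pool = (0, 3, 1)
  delta: need (0, 3, 0) fits (0, 3, 1); releases (1, 1, 0), pool now (1, 4, 1)
  golf: need (1, 3, 1) fits (1, 4, 1); releases (0, 2, 1), pool now (1, 6, 2)
  blocked: echo wants (0, 2, 4), pool (1, 6, 2) — not enough drills
  blocked: bravo wants (0, 1, 3), pool (1, 6, 2) — not enough drills
  blocked: hotel wants (2, 0, 2), pool (1, 6, 2) — not enough clamps
Processes that can never finish: echo, bravo and hotel.
(3) Precisely 0 of the possible complete orderings are safe sequences.


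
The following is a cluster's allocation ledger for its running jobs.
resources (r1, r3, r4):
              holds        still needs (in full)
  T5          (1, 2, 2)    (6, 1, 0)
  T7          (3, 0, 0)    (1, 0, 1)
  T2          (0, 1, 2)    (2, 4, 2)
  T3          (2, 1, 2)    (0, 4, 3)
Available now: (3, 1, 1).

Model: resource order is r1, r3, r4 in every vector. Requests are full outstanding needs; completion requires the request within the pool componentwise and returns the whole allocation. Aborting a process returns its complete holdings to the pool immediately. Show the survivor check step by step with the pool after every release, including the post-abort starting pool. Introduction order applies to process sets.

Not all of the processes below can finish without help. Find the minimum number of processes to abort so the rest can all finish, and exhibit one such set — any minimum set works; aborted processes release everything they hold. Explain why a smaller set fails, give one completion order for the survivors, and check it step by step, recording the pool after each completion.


Abort T2.
Key observation: T3 could never have finished before the abort; with (0, 1, 2) returned by T2, it fits at step 3.
Minimality: the empty abort set fails — the state is deadlocked as it stands.
The survivors complete as T7, T5, T3. Verifying each step (starting from the post-abort pool):
  pool = (3, 2, 3)
  T7: need (1, 0, 1) fits (3, 2, 3); releases (3, 0, 0), pool now (6, 2, 3)
  T5: need (6, 1, 0) fits (6, 2, 3); releases (1, 2, 2), pool now (7, 4, 5)
  T3: need (0, 4, 3) fits (7, 4, 5); releases (2, 1, 2), pool now (9, 5, 7)


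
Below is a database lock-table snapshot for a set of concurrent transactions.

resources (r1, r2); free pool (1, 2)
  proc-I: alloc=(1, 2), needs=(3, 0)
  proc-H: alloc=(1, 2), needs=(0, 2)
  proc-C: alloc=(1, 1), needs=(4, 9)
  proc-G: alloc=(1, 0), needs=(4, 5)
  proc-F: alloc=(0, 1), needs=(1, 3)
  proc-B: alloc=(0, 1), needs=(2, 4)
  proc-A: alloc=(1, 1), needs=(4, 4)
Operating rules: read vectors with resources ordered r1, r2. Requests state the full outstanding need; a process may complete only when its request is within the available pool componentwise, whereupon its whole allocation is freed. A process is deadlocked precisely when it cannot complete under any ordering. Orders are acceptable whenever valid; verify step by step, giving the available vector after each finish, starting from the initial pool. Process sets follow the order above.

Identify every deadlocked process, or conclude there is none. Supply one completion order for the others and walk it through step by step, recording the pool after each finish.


Deadlocked: proc-I, proc-C, proc-G and proc-A.
Key observation: the wall is r1: completing proc-H, proc-F, proc-B brings the pool only to (2, 6), and all the rest need more.
One completion order for the rest: proc-H, proc-F, proc-B. Walking it through:
  pool = (1, 2)
  run proc-H (needs (0, 2), free (1, 2)); after release of (1, 2) the pool is (2, 4)
  run proc-F (needs (1, 3), free (2, 4)); after release of (0, 1) the pool is (2, 5)
  run proc-B (needs (2, 4), free (2, 5)); after release of (0, 1) the pool is (2, 6)
The stuck group stays short no matter what:
  blocked: proc-I wants (3, 0), pool (2, 6) — not enough r1
  blocked: proc-C wants (4, 9), pool (2, 6) — not enough r1 and r2
  blocked: proc-G wants (4, 5), pool (2, 6) — not enough r1
  blocked: proc-A wants (4, 4), pool (2, 6) — not enough r1


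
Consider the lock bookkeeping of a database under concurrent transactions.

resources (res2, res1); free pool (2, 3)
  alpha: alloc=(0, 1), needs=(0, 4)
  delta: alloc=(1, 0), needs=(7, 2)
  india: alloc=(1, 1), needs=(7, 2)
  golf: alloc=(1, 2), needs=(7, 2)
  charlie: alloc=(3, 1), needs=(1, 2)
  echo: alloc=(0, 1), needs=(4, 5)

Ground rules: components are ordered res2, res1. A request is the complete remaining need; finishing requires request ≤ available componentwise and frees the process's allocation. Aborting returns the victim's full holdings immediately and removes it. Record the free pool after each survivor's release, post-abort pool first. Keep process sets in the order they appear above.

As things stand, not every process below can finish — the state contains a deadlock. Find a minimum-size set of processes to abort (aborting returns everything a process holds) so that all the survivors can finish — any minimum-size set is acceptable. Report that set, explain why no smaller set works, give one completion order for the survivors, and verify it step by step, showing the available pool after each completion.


Minimum abort set: delta and india.
Key observation: golf was stuck for good until delta and india gave back (2, 1); in the order shown it finishes at step 4.
Minimality, checking each single-abort alternative: alpha alone leaves delta blocked (short on res2); delta alone leaves india blocked (short on res2); india alone leaves delta blocked (short on res2); golf alone leaves delta blocked (short on res2); charlie alone leaves delta blocked (short on res2); echo alone leaves delta blocked (short on res2).
The survivors complete as charlie, echo, alpha, golf. Verifying each step (starting from the post-abort pool):
  pool = (4, 4)
  charlie needs (1, 2) <= (4, 4) -> finishes; pool += (3, 1) = (7, 5)
  echo needs (4, 5) <= (7, 5) -> finishes; pool += (0, 1) = (7, 6)
  alpha needs (0, 4) <= (7, 6) -> finishes; pool += (0, 1) = (7, 7)
  golf needs (7, 2) <= (7, 7) -> finishes; pool += (1, 2) = (8, 9)


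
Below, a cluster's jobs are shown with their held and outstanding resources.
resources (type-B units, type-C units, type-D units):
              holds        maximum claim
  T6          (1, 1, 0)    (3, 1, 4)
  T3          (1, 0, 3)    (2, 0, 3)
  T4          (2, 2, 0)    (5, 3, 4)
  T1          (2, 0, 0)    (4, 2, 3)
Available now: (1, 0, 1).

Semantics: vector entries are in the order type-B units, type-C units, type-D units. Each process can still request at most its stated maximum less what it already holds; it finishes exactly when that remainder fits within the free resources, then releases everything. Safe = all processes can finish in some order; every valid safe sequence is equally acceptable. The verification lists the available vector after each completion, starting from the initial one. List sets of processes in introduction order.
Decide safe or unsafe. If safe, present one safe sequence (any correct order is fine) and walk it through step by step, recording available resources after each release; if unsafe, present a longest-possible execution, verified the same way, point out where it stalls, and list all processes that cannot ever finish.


SAFE — a valid safe sequence is T3, T6, T4, T1.
Key observation: T3 is the earliest step where a requested resource binds exactly: need (1, 0, 0), pool (1, 0, 1) at its turn.
Verifying each step:
  pool = (1, 0, 1)
  T3: need (1, 0, 0) fits (1, 0, 1); releases (1, 0, 3), pool now (2, 0, 4)
  T6: need (2, 0, 4) fits (2, 0, 4); releases (1, 1, 0), pool now (3, 1, 4)
  T4: need (3, 1, 4) fits (3, 1, 4); releases (2, 2, 0), pool now (5, 3, 4)
  T1: need (2, 2, 3) fits (5, 3, 4); releases (2, 0, 0), pool now (7, 3, 4)


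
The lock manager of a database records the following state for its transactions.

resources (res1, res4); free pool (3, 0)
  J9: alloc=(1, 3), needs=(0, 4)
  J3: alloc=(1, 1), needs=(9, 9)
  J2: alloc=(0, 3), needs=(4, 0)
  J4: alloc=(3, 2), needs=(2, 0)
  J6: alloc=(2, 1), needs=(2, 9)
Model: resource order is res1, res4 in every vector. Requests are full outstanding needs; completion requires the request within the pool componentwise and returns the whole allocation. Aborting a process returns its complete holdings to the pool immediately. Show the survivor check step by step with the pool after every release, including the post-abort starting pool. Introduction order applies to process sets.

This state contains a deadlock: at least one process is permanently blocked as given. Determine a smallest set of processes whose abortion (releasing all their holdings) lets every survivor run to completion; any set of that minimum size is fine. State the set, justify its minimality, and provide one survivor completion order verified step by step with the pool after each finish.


The answer: abort J3.
Key observation: J6 had no path to completion before; after the abort of J3 ((1, 1) returned), step 4 is where it fits.
No smaller set exists: with zero aborts the deadlock remains.
The survivors complete as J2, J4, J9, J6. Walking it through (starting from the post-abort pool):
  pool = (4, 1)
  J2: need (4, 0) fits (4, 1); releases (0, 3), pool now (4, 4)
  J4: need (2, 0) fits (4, 4); releases (3, 2), pool now (7, 6)
  J9: need (0, 4) fits (7, 6); releases (1, 3), pool now (8, 9)
  J6: need (2, 9) fits (8, 9); releases (2, 1), pool now (10, 10)


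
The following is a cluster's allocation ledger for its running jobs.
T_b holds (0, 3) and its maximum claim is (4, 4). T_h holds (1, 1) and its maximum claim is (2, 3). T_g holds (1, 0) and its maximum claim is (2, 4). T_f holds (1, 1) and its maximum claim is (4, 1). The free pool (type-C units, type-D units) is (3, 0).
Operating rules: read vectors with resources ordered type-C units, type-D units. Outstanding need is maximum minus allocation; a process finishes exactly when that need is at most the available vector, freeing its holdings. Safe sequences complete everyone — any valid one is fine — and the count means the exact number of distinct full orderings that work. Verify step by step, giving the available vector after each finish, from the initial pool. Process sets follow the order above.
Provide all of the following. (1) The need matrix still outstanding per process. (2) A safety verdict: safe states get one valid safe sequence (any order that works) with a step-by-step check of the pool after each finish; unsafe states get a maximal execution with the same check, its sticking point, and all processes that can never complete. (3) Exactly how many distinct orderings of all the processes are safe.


(1) Need matrix, components ordered type-C units, type-D units:
  T_b: (4, 1)
  T_h: (1, 2)
  T_g: (1, 4)
  T_f: (3, 0)
(2) SAFE, for example via the order T_f, T_b, T_h, T_g.
Key observation: T_f marks the first exact bind of the order: its need (3, 0) fits the free (3, 0) with zero slack on a requested resource.
Check, step by step:
  pool = (3, 0)
  T_f: need (3, 0) fits (3, 0); releases (1, 1), pool now (4, 1)
  T_b: need (4, 1) fits (4, 1); releases (0, 3), pool now (4, 4)
  T_h: need (1, 2) fits (4, 4); releases (1, 1), pool now (5, 5)
  T_g: need (1, 4) fits (5, 5); releases (1, 0), pool now (6, 5)
(3) The exact count: 2 of the possible complete orderings are safe sequences.


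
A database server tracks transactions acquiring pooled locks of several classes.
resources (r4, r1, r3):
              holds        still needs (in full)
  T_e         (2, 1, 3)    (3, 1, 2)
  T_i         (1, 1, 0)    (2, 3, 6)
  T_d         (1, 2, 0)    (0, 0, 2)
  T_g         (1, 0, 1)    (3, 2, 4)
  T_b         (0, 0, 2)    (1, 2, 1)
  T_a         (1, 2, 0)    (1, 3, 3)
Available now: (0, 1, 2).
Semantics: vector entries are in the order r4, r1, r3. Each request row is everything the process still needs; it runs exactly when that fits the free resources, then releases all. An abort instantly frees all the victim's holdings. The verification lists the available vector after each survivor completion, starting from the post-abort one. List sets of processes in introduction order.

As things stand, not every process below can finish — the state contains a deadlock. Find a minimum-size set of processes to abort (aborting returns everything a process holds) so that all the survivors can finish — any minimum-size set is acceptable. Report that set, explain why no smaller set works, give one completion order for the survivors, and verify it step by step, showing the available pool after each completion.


Minimum abort set: T_i.
Key observation: before aborting T_i, T_e was permanently blocked — no order could ever run it; afterwards it completes at step 4.
No smaller set exists: with zero aborts the deadlock remains.
The survivors complete as T_b, T_d, T_a, T_e, T_g. Step-by-step check (starting from the post-abort pool):
  pool = (1, 2, 2)
  T_b needs (1, 2, 1) <= (1, 2, 2) -> finishes; pool += (0, 0, 2) = (1, 2, 4)
  T_d needs (0, 0, 2) <= (1, 2, 4) -> finishes; pool += (1, 2, 0) = (2, 4, 4)
  T_a needs (1, 3, 3) <= (2, 4, 4) -> finishes; pool += (1, 2, 0) = (3, 6, 4)
  T_e needs (3, 1, 2) <= (3, 6, 4) -> finishes; pool += (2, 1, 3) = (5, 7, 7)
  T_g needs (3, 2, 4) <= (5, 7, 7) -> finishes; pool += (1, 0, 1) = (6, 7, 8)
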